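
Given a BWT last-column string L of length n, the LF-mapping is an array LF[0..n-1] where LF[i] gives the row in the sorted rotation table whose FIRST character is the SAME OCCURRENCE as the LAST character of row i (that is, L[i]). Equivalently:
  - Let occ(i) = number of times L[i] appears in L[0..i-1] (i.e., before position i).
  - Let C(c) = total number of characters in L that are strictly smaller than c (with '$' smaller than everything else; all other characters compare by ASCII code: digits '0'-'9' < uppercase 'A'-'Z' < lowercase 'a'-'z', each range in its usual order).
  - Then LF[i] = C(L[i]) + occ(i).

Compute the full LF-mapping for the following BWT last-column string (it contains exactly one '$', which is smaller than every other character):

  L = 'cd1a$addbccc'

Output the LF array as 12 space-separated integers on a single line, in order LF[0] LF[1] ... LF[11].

Answer: 5 9 1 2 0 3 10 11 4 6 7 8

Derivation:
Char counts: '$':1, '1':1, 'a':2, 'b':1, 'c':4, 'd':3
C (first-col start): C('$')=0, C('1')=1, C('a')=2, C('b')=4, C('c')=5, C('d')=9
L[0]='c': occ=0, LF[0]=C('c')+0=5+0=5
L[1]='d': occ=0, LF[1]=C('d')+0=9+0=9
L[2]='1': occ=0, LF[2]=C('1')+0=1+0=1
L[3]='a': occ=0, LF[3]=C('a')+0=2+0=2
L[4]='$': occ=0, LF[4]=C('$')+0=0+0=0
L[5]='a': occ=1, LF[5]=C('a')+1=2+1=3
L[6]='d': occ=1, LF[6]=C('d')+1=9+1=10
L[7]='d': occ=2, LF[7]=C('d')+2=9+2=11
L[8]='b': occ=0, LF[8]=C('b')+0=4+0=4
L[9]='c': occ=1, LF[9]=C('c')+1=5+1=6
L[10]='c': occ=2, LF[10]=C('c')+2=5+2=7
L[11]='c': occ=3, LF[11]=C('c')+3=5+3=8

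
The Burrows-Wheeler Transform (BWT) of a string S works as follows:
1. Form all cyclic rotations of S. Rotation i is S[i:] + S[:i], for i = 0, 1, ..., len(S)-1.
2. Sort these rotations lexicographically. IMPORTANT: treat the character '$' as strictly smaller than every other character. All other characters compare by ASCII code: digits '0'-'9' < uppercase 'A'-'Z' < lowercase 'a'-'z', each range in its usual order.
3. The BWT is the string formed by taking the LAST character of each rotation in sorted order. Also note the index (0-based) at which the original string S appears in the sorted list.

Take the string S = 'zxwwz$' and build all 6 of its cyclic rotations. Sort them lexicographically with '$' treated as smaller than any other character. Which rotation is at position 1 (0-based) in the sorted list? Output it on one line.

All 6 rotations (rotation i = S[i:]+S[:i]):
  rot[0] = zxwwz$
  rot[1] = xwwz$z
  rot[2] = wwz$zx
  rot[3] = wz$zxw
  rot[4] = z$zxww
  rot[5] = $zxwwz
Sorted (with $ < everything):
  sorted[0] = $zxwwz
  sorted[1] = wwz$zx
  sorted[2] = wz$zxw
  sorted[3] = xwwz$z
  sorted[4] = z$zxww
  sorted[5] = zxwwz$
sorted[1] = wwz$zx

Answer: wwz$zx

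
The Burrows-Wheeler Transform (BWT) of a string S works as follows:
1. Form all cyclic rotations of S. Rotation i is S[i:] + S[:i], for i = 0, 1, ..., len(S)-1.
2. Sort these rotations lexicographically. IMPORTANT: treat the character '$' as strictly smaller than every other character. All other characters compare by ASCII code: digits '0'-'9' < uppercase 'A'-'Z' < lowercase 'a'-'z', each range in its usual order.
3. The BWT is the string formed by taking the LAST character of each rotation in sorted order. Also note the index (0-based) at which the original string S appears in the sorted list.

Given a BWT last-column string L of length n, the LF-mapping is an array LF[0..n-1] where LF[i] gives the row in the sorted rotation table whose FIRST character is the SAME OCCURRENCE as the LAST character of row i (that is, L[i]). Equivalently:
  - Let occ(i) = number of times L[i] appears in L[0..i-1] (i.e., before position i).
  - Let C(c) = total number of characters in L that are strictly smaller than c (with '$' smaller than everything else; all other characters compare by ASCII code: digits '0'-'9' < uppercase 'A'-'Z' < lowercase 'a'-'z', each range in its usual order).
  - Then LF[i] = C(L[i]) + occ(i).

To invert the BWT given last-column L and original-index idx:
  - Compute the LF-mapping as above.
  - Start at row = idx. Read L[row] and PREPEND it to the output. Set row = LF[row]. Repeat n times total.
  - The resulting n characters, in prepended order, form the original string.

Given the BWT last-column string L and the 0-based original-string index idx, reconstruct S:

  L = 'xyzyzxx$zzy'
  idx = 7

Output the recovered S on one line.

LF mapping: 1 4 7 5 8 2 3 0 9 10 6
Walk LF starting at row 7, prepending L[row]:
  step 1: row=7, L[7]='$', prepend. Next row=LF[7]=0
  step 2: row=0, L[0]='x', prepend. Next row=LF[0]=1
  step 3: row=1, L[1]='y', prepend. Next row=LF[1]=4
  step 4: row=4, L[4]='z', prepend. Next row=LF[4]=8
  step 5: row=8, L[8]='z', prepend. Next row=LF[8]=9
  step 6: row=9, L[9]='z', prepend. Next row=LF[9]=10
  step 7: row=10, L[10]='y', prepend. Next row=LF[10]=6
  step 8: row=6, L[6]='x', prepend. Next row=LF[6]=3
  step 9: row=3, L[3]='y', prepend. Next row=LF[3]=5
  step 10: row=5, L[5]='x', prepend. Next row=LF[5]=2
  step 11: row=2, L[2]='z', prepend. Next row=LF[2]=7
Reversed output: zxyxyzzzyx$

Answer: zxyxyzzzyx$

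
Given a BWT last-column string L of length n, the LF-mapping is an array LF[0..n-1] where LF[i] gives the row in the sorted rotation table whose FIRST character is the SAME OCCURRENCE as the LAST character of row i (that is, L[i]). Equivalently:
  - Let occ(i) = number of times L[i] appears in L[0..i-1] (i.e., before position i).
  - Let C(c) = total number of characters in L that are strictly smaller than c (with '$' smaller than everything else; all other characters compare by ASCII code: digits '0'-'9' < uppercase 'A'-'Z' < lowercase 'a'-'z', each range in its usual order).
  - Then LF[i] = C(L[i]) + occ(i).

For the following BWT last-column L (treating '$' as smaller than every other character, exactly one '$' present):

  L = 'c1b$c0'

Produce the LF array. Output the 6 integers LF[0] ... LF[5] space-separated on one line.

Char counts: '$':1, '0':1, '1':1, 'b':1, 'c':2
C (first-col start): C('$')=0, C('0')=1, C('1')=2, C('b')=3, C('c')=4
L[0]='c': occ=0, LF[0]=C('c')+0=4+0=4
L[1]='1': occ=0, LF[1]=C('1')+0=2+0=2
L[2]='b': occ=0, LF[2]=C('b')+0=3+0=3
L[3]='$': occ=0, LF[3]=C('$')+0=0+0=0
L[4]='c': occ=1, LF[4]=C('c')+1=4+1=5
L[5]='0': occ=0, LF[5]=C('0')+0=1+0=1

Answer: 4 2 3 0 5 1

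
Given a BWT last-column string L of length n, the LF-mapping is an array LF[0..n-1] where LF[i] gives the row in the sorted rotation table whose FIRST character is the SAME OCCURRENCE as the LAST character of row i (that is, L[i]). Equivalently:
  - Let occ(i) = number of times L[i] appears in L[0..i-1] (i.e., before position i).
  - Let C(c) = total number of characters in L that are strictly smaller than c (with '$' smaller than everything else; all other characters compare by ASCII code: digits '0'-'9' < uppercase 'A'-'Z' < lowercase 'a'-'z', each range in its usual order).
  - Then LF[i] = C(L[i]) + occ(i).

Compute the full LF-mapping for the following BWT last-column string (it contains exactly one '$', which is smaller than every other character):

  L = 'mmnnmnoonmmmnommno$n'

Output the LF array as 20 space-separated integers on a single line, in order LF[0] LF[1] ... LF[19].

Answer: 1 2 9 10 3 11 16 17 12 4 5 6 13 18 7 8 14 19 0 15

Derivation:
Char counts: '$':1, 'm':8, 'n':7, 'o':4
C (first-col start): C('$')=0, C('m')=1, C('n')=9, C('o')=16
L[0]='m': occ=0, LF[0]=C('m')+0=1+0=1
L[1]='m': occ=1, LF[1]=C('m')+1=1+1=2
L[2]='n': occ=0, LF[2]=C('n')+0=9+0=9
L[3]='n': occ=1, LF[3]=C('n')+1=9+1=10
L[4]='m': occ=2, LF[4]=C('m')+2=1+2=3
L[5]='n': occ=2, LF[5]=C('n')+2=9+2=11
L[6]='o': occ=0, LF[6]=C('o')+0=16+0=16
L[7]='o': occ=1, LF[7]=C('o')+1=16+1=17
L[8]='n': occ=3, LF[8]=C('n')+3=9+3=12
L[9]='m': occ=3, LF[9]=C('m')+3=1+3=4
L[10]='m': occ=4, LF[10]=C('m')+4=1+4=5
L[11]='m': occ=5, LF[11]=C('m')+5=1+5=6
L[12]='n': occ=4, LF[12]=C('n')+4=9+4=13
L[13]='o': occ=2, LF[13]=C('o')+2=16+2=18
L[14]='m': occ=6, LF[14]=C('m')+6=1+6=7
L[15]='m': occ=7, LF[15]=C('m')+7=1+7=8
L[16]='n': occ=5, LF[16]=C('n')+5=9+5=14
L[17]='o': occ=3, LF[17]=C('o')+3=16+3=19
L[18]='$': occ=0, LF[18]=C('$')+0=0+0=0
L[19]='n': occ=6, LF[19]=C('n')+6=9+6=15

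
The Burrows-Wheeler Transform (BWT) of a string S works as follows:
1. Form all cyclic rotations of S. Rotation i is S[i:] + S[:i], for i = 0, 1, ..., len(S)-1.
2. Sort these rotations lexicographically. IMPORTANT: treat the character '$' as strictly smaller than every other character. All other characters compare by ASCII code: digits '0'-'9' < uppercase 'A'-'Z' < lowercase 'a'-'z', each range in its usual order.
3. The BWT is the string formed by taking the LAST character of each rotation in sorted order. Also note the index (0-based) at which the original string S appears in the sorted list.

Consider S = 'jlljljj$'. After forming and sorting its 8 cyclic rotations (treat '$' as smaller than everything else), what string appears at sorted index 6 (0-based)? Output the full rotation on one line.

Answer: ljljj$jl

Derivation:
All 8 rotations (rotation i = S[i:]+S[:i]):
  rot[0] = jlljljj$
  rot[1] = lljljj$j
  rot[2] = ljljj$jl
  rot[3] = jljj$jll
  rot[4] = ljj$jllj
  rot[5] = jj$jlljl
  rot[6] = j$jlljlj
  rot[7] = $jlljljj
Sorted (with $ < everything):
  sorted[0] = $jlljljj
  sorted[1] = j$jlljlj
  sorted[2] = jj$jlljl
  sorted[3] = jljj$jll
  sorted[4] = jlljljj$
  sorted[5] = ljj$jllj
  sorted[6] = ljljj$jl
  sorted[7] = lljljj$j
sorted[6] = ljljj$jl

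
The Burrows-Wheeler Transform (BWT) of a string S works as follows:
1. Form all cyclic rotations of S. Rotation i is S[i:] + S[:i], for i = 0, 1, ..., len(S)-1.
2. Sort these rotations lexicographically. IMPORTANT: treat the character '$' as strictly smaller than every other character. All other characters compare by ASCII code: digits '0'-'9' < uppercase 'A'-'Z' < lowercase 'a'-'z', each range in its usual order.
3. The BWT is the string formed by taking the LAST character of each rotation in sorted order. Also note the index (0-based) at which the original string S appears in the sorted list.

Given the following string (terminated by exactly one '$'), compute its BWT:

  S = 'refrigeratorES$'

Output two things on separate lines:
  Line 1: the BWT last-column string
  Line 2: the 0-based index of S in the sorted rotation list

Answer: SrErrgeirtoe$fa
12

Derivation:
All 15 rotations (rotation i = S[i:]+S[:i]):
  rot[0] = refrigeratorES$
  rot[1] = efrigeratorES$r
  rot[2] = frigeratorES$re
  rot[3] = rigeratorES$ref
  rot[4] = igeratorES$refr
  rot[5] = geratorES$refri
  rot[6] = eratorES$refrig
  rot[7] = ratorES$refrige
  rot[8] = atorES$refriger
  rot[9] = torES$refrigera
  rot[10] = orES$refrigerat
  rot[11] = rES$refrigerato
  rot[12] = ES$refrigerator
  rot[13] = S$refrigeratorE
  rot[14] = $refrigeratorES
Sorted (with $ < everything):
  sorted[0] = $refrigeratorES  (last char: 'S')
  sorted[1] = ES$refrigerator  (last char: 'r')
  sorted[2] = S$refrigeratorE  (last char: 'E')
  sorted[3] = atorES$refriger  (last char: 'r')
  sorted[4] = efrigeratorES$r  (last char: 'r')
  sorted[5] = eratorES$refrig  (last char: 'g')
  sorted[6] = frigeratorES$re  (last char: 'e')
  sorted[7] = geratorES$refri  (last char: 'i')
  sorted[8] = igeratorES$refr  (last char: 'r')
  sorted[9] = orES$refrigerat  (last char: 't')
  sorted[10] = rES$refrigerato  (last char: 'o')
  sorted[11] = ratorES$refrige  (last char: 'e')
  sorted[12] = refrigeratorES$  (last char: '$')
  sorted[13] = rigeratorES$ref  (last char: 'f')
  sorted[14] = torES$refrigera  (last char: 'a')
Last column: SrErrgeirtoe$fa
Original string S is at sorted index 12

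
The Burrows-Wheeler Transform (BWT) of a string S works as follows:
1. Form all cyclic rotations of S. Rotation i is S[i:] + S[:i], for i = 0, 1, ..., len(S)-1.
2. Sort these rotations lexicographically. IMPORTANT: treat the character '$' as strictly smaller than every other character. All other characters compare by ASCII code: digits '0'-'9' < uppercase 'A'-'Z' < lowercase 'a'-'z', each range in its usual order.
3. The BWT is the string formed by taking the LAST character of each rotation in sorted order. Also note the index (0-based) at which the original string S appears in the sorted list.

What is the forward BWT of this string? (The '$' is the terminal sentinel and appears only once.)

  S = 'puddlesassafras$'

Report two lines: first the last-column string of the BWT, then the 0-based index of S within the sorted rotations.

All 16 rotations (rotation i = S[i:]+S[:i]):
  rot[0] = puddlesassafras$
  rot[1] = uddlesassafras$p
  rot[2] = ddlesassafras$pu
  rot[3] = dlesassafras$pud
  rot[4] = lesassafras$pudd
  rot[5] = esassafras$puddl
  rot[6] = sassafras$puddle
  rot[7] = assafras$puddles
  rot[8] = ssafras$puddlesa
  rot[9] = safras$puddlesas
  rot[10] = afras$puddlesass
  rot[11] = fras$puddlesassa
  rot[12] = ras$puddlesassaf
  rot[13] = as$puddlesassafr
  rot[14] = s$puddlesassafra
  rot[15] = $puddlesassafras
Sorted (with $ < everything):
  sorted[0] = $puddlesassafras  (last char: 's')
  sorted[1] = afras$puddlesass  (last char: 's')
  sorted[2] = as$puddlesassafr  (last char: 'r')
  sorted[3] = assafras$puddles  (last char: 's')
  sorted[4] = ddlesassafras$pu  (last char: 'u')
  sorted[5] = dlesassafras$pud  (last char: 'd')
  sorted[6] = esassafras$puddl  (last char: 'l')
  sorted[7] = fras$puddlesassa  (last char: 'a')
  sorted[8] = lesassafras$pudd  (last char: 'd')
  sorted[9] = puddlesassafras$  (last char: '$')
  sorted[10] = ras$puddlesassaf  (last char: 'f')
  sorted[11] = s$puddlesassafra  (last char: 'a')
  sorted[12] = safras$puddlesas  (last char: 's')
  sorted[13] = sassafras$puddle  (last char: 'e')
  sorted[14] = ssafras$puddlesa  (last char: 'a')
  sorted[15] = uddlesassafras$p  (last char: 'p')
Last column: ssrsudlad$faseap
Original string S is at sorted index 9

Answer: ssrsudlad$faseap
9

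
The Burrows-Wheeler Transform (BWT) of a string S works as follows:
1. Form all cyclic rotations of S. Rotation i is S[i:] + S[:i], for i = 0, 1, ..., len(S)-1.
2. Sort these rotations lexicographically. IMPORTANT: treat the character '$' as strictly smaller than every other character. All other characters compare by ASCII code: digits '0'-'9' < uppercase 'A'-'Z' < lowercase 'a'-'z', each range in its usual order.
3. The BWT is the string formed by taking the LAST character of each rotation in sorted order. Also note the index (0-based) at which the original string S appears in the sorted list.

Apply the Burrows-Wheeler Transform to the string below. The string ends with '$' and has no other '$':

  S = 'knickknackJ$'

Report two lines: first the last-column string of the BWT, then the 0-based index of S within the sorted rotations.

Answer: Jknaincck$kk
9

Derivation:
All 12 rotations (rotation i = S[i:]+S[:i]):
  rot[0] = knickknackJ$
  rot[1] = nickknackJ$k
  rot[2] = ickknackJ$kn
  rot[3] = ckknackJ$kni
  rot[4] = kknackJ$knic
  rot[5] = knackJ$knick
  rot[6] = nackJ$knickk
  rot[7] = ackJ$knickkn
  rot[8] = ckJ$knickkna
  rot[9] = kJ$knickknac
  rot[10] = J$knickknack
  rot[11] = $knickknackJ
Sorted (with $ < everything):
  sorted[0] = $knickknackJ  (last char: 'J')
  sorted[1] = J$knickknack  (last char: 'k')
  sorted[2] = ackJ$knickkn  (last char: 'n')
  sorted[3] = ckJ$knickkna  (last char: 'a')
  sorted[4] = ckknackJ$kni  (last char: 'i')
  sorted[5] = ickknackJ$kn  (last char: 'n')
  sorted[6] = kJ$knickknac  (last char: 'c')
  sorted[7] = kknackJ$knic  (last char: 'c')
  sorted[8] = knackJ$knick  (last char: 'k')
  sorted[9] = knickknackJ$  (last char: '$')
  sorted[10] = nackJ$knickk  (last char: 'k')
  sorted[11] = nickknackJ$k  (last char: 'k')
Last column: Jknaincck$kk
Original string S is at sorted index 9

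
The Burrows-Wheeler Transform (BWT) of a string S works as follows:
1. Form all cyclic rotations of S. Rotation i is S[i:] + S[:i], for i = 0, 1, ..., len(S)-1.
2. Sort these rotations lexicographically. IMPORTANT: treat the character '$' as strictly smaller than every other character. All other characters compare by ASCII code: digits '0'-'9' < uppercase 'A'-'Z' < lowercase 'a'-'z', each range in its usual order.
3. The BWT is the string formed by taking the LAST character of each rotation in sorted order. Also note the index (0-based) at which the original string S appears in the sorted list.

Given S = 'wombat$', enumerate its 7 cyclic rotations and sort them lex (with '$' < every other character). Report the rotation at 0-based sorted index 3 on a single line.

All 7 rotations (rotation i = S[i:]+S[:i]):
  rot[0] = wombat$
  rot[1] = ombat$w
  rot[2] = mbat$wo
  rot[3] = bat$wom
  rot[4] = at$womb
  rot[5] = t$womba
  rot[6] = $wombat
Sorted (with $ < everything):
  sorted[0] = $wombat
  sorted[1] = at$womb
  sorted[2] = bat$wom
  sorted[3] = mbat$wo
  sorted[4] = ombat$w
  sorted[5] = t$womba
  sorted[6] = wombat$
sorted[3] = mbat$wo

Answer: mbat$wo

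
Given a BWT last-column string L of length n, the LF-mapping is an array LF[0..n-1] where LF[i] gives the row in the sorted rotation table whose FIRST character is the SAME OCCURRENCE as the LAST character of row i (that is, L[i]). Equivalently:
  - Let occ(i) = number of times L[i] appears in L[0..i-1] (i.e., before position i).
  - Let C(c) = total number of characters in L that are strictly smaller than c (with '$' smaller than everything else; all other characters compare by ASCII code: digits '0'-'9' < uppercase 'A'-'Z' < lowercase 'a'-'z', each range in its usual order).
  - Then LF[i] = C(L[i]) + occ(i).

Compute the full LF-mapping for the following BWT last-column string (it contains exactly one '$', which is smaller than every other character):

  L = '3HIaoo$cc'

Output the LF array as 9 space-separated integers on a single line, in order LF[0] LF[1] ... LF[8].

Char counts: '$':1, '3':1, 'H':1, 'I':1, 'a':1, 'c':2, 'o':2
C (first-col start): C('$')=0, C('3')=1, C('H')=2, C('I')=3, C('a')=4, C('c')=5, C('o')=7
L[0]='3': occ=0, LF[0]=C('3')+0=1+0=1
L[1]='H': occ=0, LF[1]=C('H')+0=2+0=2
L[2]='I': occ=0, LF[2]=C('I')+0=3+0=3
L[3]='a': occ=0, LF[3]=C('a')+0=4+0=4
L[4]='o': occ=0, LF[4]=C('o')+0=7+0=7
L[5]='o': occ=1, LF[5]=C('o')+1=7+1=8
L[6]='$': occ=0, LF[6]=C('$')+0=0+0=0
L[7]='c': occ=0, LF[7]=C('c')+0=5+0=5
L[8]='c': occ=1, LF[8]=C('c')+1=5+1=6

Answer: 1 2 3 4 7 8 0 5 6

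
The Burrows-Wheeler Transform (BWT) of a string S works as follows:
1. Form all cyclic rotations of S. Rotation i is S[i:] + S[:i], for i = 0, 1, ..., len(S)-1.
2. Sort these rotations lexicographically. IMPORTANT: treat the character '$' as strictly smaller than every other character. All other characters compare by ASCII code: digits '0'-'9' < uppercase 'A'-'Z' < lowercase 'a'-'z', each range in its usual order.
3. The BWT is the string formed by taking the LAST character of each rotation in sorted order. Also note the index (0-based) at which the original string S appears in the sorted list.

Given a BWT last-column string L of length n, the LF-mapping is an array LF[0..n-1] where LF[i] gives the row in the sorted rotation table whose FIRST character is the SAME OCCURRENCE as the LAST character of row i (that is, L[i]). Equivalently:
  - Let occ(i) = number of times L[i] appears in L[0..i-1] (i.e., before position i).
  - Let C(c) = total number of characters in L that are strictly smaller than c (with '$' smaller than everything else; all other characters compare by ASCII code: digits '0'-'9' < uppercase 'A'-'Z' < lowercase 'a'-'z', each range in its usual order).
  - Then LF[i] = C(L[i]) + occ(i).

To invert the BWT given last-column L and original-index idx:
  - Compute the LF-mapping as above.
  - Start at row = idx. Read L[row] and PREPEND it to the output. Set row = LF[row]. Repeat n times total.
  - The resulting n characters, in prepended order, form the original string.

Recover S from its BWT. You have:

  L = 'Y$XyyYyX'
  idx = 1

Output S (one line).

LF mapping: 3 0 1 5 6 4 7 2
Walk LF starting at row 1, prepending L[row]:
  step 1: row=1, L[1]='$', prepend. Next row=LF[1]=0
  step 2: row=0, L[0]='Y', prepend. Next row=LF[0]=3
  step 3: row=3, L[3]='y', prepend. Next row=LF[3]=5
  step 4: row=5, L[5]='Y', prepend. Next row=LF[5]=4
  step 5: row=4, L[4]='y', prepend. Next row=LF[4]=6
  step 6: row=6, L[6]='y', prepend. Next row=LF[6]=7
  step 7: row=7, L[7]='X', prepend. Next row=LF[7]=2
  step 8: row=2, L[2]='X', prepend. Next row=LF[2]=1
Reversed output: XXyyYyY$

Answer: XXyyYyY$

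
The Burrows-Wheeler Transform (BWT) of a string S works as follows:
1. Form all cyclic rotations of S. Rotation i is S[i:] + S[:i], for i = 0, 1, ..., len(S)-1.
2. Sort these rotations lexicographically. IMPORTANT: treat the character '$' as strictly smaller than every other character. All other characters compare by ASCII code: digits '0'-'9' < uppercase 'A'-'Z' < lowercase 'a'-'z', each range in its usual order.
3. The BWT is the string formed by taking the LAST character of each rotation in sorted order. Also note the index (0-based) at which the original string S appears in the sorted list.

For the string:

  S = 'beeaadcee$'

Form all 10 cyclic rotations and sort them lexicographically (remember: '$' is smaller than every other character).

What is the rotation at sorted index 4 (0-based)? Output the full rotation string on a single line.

Answer: cee$beeaad

Derivation:
All 10 rotations (rotation i = S[i:]+S[:i]):
  rot[0] = beeaadcee$
  rot[1] = eeaadcee$b
  rot[2] = eaadcee$be
  rot[3] = aadcee$bee
  rot[4] = adcee$beea
  rot[5] = dcee$beeaa
  rot[6] = cee$beeaad
  rot[7] = ee$beeaadc
  rot[8] = e$beeaadce
  rot[9] = $beeaadcee
Sorted (with $ < everything):
  sorted[0] = $beeaadcee
  sorted[1] = aadcee$bee
  sorted[2] = adcee$beea
  sorted[3] = beeaadcee$
  sorted[4] = cee$beeaad
  sorted[5] = dcee$beeaa
  sorted[6] = e$beeaadce
  sorted[7] = eaadcee$be
  sorted[8] = ee$beeaadc
  sorted[9] = eeaadcee$b
sorted[4] = cee$beeaad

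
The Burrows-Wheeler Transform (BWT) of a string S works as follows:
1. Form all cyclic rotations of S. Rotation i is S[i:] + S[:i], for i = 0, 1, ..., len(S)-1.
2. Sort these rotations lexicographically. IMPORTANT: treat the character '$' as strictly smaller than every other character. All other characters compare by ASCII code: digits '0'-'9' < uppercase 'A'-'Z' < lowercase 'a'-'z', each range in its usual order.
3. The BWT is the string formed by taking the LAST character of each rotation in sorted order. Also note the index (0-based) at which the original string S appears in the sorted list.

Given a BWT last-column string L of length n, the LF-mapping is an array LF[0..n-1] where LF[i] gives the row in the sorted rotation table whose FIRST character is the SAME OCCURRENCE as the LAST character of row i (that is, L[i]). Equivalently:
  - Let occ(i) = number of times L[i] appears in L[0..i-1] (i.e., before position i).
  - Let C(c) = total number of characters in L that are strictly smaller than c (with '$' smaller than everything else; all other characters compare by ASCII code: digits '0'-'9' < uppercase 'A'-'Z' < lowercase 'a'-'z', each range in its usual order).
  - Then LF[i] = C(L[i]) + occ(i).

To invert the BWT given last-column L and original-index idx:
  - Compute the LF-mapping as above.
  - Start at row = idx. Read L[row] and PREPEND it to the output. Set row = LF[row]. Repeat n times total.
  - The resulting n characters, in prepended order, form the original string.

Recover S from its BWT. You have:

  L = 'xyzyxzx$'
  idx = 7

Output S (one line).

Answer: zyxzxyx$

Derivation:
LF mapping: 1 4 6 5 2 7 3 0
Walk LF starting at row 7, prepending L[row]:
  step 1: row=7, L[7]='$', prepend. Next row=LF[7]=0
  step 2: row=0, L[0]='x', prepend. Next row=LF[0]=1
  step 3: row=1, L[1]='y', prepend. Next row=LF[1]=4
  step 4: row=4, L[4]='x', prepend. Next row=LF[4]=2
  step 5: row=2, L[2]='z', prepend. Next row=LF[2]=6
  step 6: row=6, L[6]='x', prepend. Next row=LF[6]=3
  step 7: row=3, L[3]='y', prepend. Next row=LF[3]=5
  step 8: row=5, L[5]='z', prepend. Next row=LF[5]=7
Reversed output: zyxzxyx$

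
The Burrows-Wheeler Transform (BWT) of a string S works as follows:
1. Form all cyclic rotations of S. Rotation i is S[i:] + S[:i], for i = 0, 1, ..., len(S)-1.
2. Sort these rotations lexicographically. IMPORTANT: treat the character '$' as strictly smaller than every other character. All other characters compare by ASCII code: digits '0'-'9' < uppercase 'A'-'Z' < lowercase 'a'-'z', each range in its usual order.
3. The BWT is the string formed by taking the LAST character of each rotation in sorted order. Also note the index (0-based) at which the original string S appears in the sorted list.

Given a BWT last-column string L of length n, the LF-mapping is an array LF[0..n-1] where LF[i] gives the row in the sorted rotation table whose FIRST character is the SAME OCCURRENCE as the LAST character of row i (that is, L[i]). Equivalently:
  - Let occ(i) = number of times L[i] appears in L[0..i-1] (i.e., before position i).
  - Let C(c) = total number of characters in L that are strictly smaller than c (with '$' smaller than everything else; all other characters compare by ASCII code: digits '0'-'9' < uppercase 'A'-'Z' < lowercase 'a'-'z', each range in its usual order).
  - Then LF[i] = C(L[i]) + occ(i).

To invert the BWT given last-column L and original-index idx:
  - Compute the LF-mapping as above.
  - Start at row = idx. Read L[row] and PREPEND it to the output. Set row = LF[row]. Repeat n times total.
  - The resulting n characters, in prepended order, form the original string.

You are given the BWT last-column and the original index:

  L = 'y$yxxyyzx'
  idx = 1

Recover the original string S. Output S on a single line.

Answer: xxzyyyxy$

Derivation:
LF mapping: 4 0 5 1 2 6 7 8 3
Walk LF starting at row 1, prepending L[row]:
  step 1: row=1, L[1]='$', prepend. Next row=LF[1]=0
  step 2: row=0, L[0]='y', prepend. Next row=LF[0]=4
  step 3: row=4, L[4]='x', prepend. Next row=LF[4]=2
  step 4: row=2, L[2]='y', prepend. Next row=LF[2]=5
  step 5: row=5, L[5]='y', prepend. Next row=LF[5]=6
  step 6: row=6, L[6]='y', prepend. Next row=LF[6]=7
  step 7: row=7, L[7]='z', prepend. Next row=LF[7]=8
  step 8: row=8, L[8]='x', prepend. Next row=LF[8]=3
  step 9: row=3, L[3]='x', prepend. Next row=LF[3]=1
Reversed output: xxzyyyxy$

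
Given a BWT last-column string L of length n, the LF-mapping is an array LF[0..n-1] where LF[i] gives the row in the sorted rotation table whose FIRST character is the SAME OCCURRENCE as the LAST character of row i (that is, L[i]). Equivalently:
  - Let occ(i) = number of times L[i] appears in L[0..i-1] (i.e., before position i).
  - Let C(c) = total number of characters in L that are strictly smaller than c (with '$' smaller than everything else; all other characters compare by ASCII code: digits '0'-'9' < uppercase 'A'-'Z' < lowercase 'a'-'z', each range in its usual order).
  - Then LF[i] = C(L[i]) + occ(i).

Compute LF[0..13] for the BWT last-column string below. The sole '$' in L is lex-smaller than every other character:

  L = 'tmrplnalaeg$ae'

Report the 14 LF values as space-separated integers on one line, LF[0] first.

Char counts: '$':1, 'a':3, 'e':2, 'g':1, 'l':2, 'm':1, 'n':1, 'p':1, 'r':1, 't':1
C (first-col start): C('$')=0, C('a')=1, C('e')=4, C('g')=6, C('l')=7, C('m')=9, C('n')=10, C('p')=11, C('r')=12, C('t')=13
L[0]='t': occ=0, LF[0]=C('t')+0=13+0=13
L[1]='m': occ=0, LF[1]=C('m')+0=9+0=9
L[2]='r': occ=0, LF[2]=C('r')+0=12+0=12
L[3]='p': occ=0, LF[3]=C('p')+0=11+0=11
L[4]='l': occ=0, LF[4]=C('l')+0=7+0=7
L[5]='n': occ=0, LF[5]=C('n')+0=10+0=10
L[6]='a': occ=0, LF[6]=C('a')+0=1+0=1
L[7]='l': occ=1, LF[7]=C('l')+1=7+1=8
L[8]='a': occ=1, LF[8]=C('a')+1=1+1=2
L[9]='e': occ=0, LF[9]=C('e')+0=4+0=4
L[10]='g': occ=0, LF[10]=C('g')+0=6+0=6
L[11]='$': occ=0, LF[11]=C('$')+0=0+0=0
L[12]='a': occ=2, LF[12]=C('a')+2=1+2=3
L[13]='e': occ=1, LF[13]=C('e')+1=4+1=5

Answer: 13 9 12 11 7 10 1 8 2 4 6 0 3 5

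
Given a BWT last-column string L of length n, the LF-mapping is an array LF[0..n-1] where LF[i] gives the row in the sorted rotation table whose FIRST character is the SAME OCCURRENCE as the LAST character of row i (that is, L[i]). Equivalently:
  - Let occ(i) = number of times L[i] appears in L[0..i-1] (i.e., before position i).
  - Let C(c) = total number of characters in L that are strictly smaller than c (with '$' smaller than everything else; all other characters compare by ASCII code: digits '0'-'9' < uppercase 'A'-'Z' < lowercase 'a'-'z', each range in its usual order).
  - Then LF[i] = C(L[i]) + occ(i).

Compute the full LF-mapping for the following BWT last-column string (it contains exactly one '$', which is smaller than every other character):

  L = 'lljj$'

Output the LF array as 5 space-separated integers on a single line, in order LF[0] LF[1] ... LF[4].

Char counts: '$':1, 'j':2, 'l':2
C (first-col start): C('$')=0, C('j')=1, C('l')=3
L[0]='l': occ=0, LF[0]=C('l')+0=3+0=3
L[1]='l': occ=1, LF[1]=C('l')+1=3+1=4
L[2]='j': occ=0, LF[2]=C('j')+0=1+0=1
L[3]='j': occ=1, LF[3]=C('j')+1=1+1=2
L[4]='$': occ=0, LF[4]=C('$')+0=0+0=0

Answer: 3 4 1 2 0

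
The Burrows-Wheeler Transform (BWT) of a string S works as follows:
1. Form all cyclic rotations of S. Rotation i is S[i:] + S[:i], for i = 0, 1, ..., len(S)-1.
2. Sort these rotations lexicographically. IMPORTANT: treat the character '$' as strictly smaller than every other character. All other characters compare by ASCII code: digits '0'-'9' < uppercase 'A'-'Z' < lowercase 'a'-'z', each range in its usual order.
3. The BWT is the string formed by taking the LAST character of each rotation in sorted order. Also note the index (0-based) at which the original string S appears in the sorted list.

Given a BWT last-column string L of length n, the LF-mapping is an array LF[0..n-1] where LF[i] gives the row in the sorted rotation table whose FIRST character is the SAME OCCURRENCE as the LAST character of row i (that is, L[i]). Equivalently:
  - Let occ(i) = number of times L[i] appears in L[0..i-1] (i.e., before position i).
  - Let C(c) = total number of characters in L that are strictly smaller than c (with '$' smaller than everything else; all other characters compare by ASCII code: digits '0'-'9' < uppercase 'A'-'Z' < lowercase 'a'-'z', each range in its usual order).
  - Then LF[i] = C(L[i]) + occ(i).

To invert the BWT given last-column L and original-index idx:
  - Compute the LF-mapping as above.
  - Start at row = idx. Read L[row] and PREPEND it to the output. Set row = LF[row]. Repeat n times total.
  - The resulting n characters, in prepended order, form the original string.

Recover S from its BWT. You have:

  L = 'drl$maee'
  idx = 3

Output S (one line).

Answer: emerald$

Derivation:
LF mapping: 2 7 5 0 6 1 3 4
Walk LF starting at row 3, prepending L[row]:
  step 1: row=3, L[3]='$', prepend. Next row=LF[3]=0
  step 2: row=0, L[0]='d', prepend. Next row=LF[0]=2
  step 3: row=2, L[2]='l', prepend. Next row=LF[2]=5
  step 4: row=5, L[5]='a', prepend. Next row=LF[5]=1
  step 5: row=1, L[1]='r', prepend. Next row=LF[1]=7
  step 6: row=7, L[7]='e', prepend. Next row=LF[7]=4
  step 7: row=4, L[4]='m', prepend. Next row=LF[4]=6
  step 8: row=6, L[6]='e', prepend. Next row=LF[6]=3
Reversed output: emerald$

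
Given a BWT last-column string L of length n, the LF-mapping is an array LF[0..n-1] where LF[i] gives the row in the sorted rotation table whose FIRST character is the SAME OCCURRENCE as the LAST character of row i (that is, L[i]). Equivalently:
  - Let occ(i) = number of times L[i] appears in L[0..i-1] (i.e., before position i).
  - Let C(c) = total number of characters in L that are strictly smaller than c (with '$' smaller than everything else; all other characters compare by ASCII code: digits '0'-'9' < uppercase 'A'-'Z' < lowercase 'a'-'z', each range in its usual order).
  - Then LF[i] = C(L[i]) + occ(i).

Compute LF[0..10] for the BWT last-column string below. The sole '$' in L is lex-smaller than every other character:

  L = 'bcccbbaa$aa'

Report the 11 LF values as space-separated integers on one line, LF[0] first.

Char counts: '$':1, 'a':4, 'b':3, 'c':3
C (first-col start): C('$')=0, C('a')=1, C('b')=5, C('c')=8
L[0]='b': occ=0, LF[0]=C('b')+0=5+0=5
L[1]='c': occ=0, LF[1]=C('c')+0=8+0=8
L[2]='c': occ=1, LF[2]=C('c')+1=8+1=9
L[3]='c': occ=2, LF[3]=C('c')+2=8+2=10
L[4]='b': occ=1, LF[4]=C('b')+1=5+1=6
L[5]='b': occ=2, LF[5]=C('b')+2=5+2=7
L[6]='a': occ=0, LF[6]=C('a')+0=1+0=1
L[7]='a': occ=1, LF[7]=C('a')+1=1+1=2
L[8]='$': occ=0, LF[8]=C('$')+0=0+0=0
L[9]='a': occ=2, LF[9]=C('a')+2=1+2=3
L[10]='a': occ=3, LF[10]=C('a')+3=1+3=4

Answer: 5 8 9 10 6 7 1 2 0 3 4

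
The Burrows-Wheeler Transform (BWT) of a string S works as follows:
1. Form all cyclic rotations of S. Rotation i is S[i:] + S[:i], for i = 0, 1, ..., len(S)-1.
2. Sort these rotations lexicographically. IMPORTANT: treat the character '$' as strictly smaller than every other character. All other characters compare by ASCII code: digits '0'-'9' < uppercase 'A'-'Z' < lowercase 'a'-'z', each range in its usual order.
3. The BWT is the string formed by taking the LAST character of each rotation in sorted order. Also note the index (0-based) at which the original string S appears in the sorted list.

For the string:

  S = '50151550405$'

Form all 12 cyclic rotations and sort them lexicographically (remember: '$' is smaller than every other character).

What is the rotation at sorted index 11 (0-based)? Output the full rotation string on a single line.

All 12 rotations (rotation i = S[i:]+S[:i]):
  rot[0] = 50151550405$
  rot[1] = 0151550405$5
  rot[2] = 151550405$50
  rot[3] = 51550405$501
  rot[4] = 1550405$5015
  rot[5] = 550405$50151
  rot[6] = 50405$501515
  rot[7] = 0405$5015155
  rot[8] = 405$50151550
  rot[9] = 05$501515504
  rot[10] = 5$5015155040
  rot[11] = $50151550405
Sorted (with $ < everything):
  sorted[0] = $50151550405
  sorted[1] = 0151550405$5
  sorted[2] = 0405$5015155
  sorted[3] = 05$501515504
  sorted[4] = 151550405$50
  sorted[5] = 1550405$5015
  sorted[6] = 405$50151550
  sorted[7] = 5$5015155040
  sorted[8] = 50151550405$
  sorted[9] = 50405$501515
  sorted[10] = 51550405$501
  sorted[11] = 550405$50151
sorted[11] = 550405$50151

Answer: 550405$50151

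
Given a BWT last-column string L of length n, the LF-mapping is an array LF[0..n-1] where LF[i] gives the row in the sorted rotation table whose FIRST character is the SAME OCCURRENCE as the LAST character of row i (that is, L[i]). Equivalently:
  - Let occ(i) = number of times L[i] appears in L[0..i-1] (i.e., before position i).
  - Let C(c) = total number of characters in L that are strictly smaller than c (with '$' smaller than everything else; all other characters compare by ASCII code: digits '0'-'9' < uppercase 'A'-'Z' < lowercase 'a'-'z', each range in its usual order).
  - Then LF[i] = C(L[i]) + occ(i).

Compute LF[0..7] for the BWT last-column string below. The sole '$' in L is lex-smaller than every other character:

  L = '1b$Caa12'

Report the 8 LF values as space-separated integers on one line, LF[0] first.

Answer: 1 7 0 4 5 6 2 3

Derivation:
Char counts: '$':1, '1':2, '2':1, 'C':1, 'a':2, 'b':1
C (first-col start): C('$')=0, C('1')=1, C('2')=3, C('C')=4, C('a')=5, C('b')=7
L[0]='1': occ=0, LF[0]=C('1')+0=1+0=1
L[1]='b': occ=0, LF[1]=C('b')+0=7+0=7
L[2]='$': occ=0, LF[2]=C('$')+0=0+0=0
L[3]='C': occ=0, LF[3]=C('C')+0=4+0=4
L[4]='a': occ=0, LF[4]=C('a')+0=5+0=5
L[5]='a': occ=1, LF[5]=C('a')+1=5+1=6
L[6]='1': occ=1, LF[6]=C('1')+1=1+1=2
L[7]='2': occ=0, LF[7]=C('2')+0=3+0=3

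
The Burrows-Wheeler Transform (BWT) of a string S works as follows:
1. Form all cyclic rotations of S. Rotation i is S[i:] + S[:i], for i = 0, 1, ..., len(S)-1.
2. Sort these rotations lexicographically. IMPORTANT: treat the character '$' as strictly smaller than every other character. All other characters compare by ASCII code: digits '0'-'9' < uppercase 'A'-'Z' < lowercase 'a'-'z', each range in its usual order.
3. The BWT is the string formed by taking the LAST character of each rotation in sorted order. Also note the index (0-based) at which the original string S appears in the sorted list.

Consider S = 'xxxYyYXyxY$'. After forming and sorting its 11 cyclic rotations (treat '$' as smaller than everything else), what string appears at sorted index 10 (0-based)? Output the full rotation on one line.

All 11 rotations (rotation i = S[i:]+S[:i]):
  rot[0] = xxxYyYXyxY$
  rot[1] = xxYyYXyxY$x
  rot[2] = xYyYXyxY$xx
  rot[3] = YyYXyxY$xxx
  rot[4] = yYXyxY$xxxY
  rot[5] = YXyxY$xxxYy
  rot[6] = XyxY$xxxYyY
  rot[7] = yxY$xxxYyYX
  rot[8] = xY$xxxYyYXy
  rot[9] = Y$xxxYyYXyx
  rot[10] = $xxxYyYXyxY
Sorted (with $ < everything):
  sorted[0] = $xxxYyYXyxY
  sorted[1] = XyxY$xxxYyY
  sorted[2] = Y$xxxYyYXyx
  sorted[3] = YXyxY$xxxYy
  sorted[4] = YyYXyxY$xxx
  sorted[5] = xY$xxxYyYXy
  sorted[6] = xYyYXyxY$xx
  sorted[7] = xxYyYXyxY$x
  sorted[8] = xxxYyYXyxY$
  sorted[9] = yYXyxY$xxxY
  sorted[10] = yxY$xxxYyYX
sorted[10] = yxY$xxxYyYX

Answer: yxY$xxxYyYX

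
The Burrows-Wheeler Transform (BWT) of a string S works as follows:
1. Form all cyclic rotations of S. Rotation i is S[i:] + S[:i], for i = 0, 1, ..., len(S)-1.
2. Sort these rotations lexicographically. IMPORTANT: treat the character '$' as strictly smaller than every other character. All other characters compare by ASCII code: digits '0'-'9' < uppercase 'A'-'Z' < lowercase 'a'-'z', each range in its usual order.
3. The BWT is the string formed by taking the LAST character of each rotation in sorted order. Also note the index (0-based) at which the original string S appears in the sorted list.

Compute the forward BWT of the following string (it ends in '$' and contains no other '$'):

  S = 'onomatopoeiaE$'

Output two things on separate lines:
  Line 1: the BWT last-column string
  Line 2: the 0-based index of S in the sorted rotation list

Answer: Eaimoeoopn$toa
10

Derivation:
All 14 rotations (rotation i = S[i:]+S[:i]):
  rot[0] = onomatopoeiaE$
  rot[1] = nomatopoeiaE$o
  rot[2] = omatopoeiaE$on
  rot[3] = matopoeiaE$ono
  rot[4] = atopoeiaE$onom
  rot[5] = topoeiaE$onoma
  rot[6] = opoeiaE$onomat
  rot[7] = poeiaE$onomato
  rot[8] = oeiaE$onomatop
  rot[9] = eiaE$onomatopo
  rot[10] = iaE$onomatopoe
  rot[11] = aE$onomatopoei
  rot[12] = E$onomatopoeia
  rot[13] = $onomatopoeiaE
Sorted (with $ < everything):
  sorted[0] = $onomatopoeiaE  (last char: 'E')
  sorted[1] = E$onomatopoeia  (last char: 'a')
  sorted[2] = aE$onomatopoei  (last char: 'i')
  sorted[3] = atopoeiaE$onom  (last char: 'm')
  sorted[4] = eiaE$onomatopo  (last char: 'o')
  sorted[5] = iaE$onomatopoe  (last char: 'e')
  sorted[6] = matopoeiaE$ono  (last char: 'o')
  sorted[7] = nomatopoeiaE$o  (last char: 'o')
  sorted[8] = oeiaE$onomatop  (last char: 'p')
  sorted[9] = omatopoeiaE$on  (last char: 'n')
  sorted[10] = onomatopoeiaE$  (last char: '$')
  sorted[11] = opoeiaE$onomat  (last char: 't')
  sorted[12] = poeiaE$onomato  (last char: 'o')
  sorted[13] = topoeiaE$onoma  (last char: 'a')
Last column: Eaimoeoopn$toa
Original string S is at sorted index 10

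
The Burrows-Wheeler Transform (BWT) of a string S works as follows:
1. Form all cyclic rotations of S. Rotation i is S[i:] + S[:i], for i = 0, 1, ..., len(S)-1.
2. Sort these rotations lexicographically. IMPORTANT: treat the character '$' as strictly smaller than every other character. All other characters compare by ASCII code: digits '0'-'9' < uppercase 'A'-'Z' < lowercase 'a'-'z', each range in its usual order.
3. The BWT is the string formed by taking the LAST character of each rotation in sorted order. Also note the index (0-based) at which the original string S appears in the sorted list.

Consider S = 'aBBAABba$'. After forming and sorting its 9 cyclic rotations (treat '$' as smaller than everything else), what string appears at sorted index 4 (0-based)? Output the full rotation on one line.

All 9 rotations (rotation i = S[i:]+S[:i]):
  rot[0] = aBBAABba$
  rot[1] = BBAABba$a
  rot[2] = BAABba$aB
  rot[3] = AABba$aBB
  rot[4] = ABba$aBBA
  rot[5] = Bba$aBBAA
  rot[6] = ba$aBBAAB
  rot[7] = a$aBBAABb
  rot[8] = $aBBAABba
Sorted (with $ < everything):
  sorted[0] = $aBBAABba
  sorted[1] = AABba$aBB
  sorted[2] = ABba$aBBA
  sorted[3] = BAABba$aB
  sorted[4] = BBAABba$a
  sorted[5] = Bba$aBBAA
  sorted[6] = a$aBBAABb
  sorted[7] = aBBAABba$
  sorted[8] = ba$aBBAAB
sorted[4] = BBAABba$a

Answer: BBAABba$a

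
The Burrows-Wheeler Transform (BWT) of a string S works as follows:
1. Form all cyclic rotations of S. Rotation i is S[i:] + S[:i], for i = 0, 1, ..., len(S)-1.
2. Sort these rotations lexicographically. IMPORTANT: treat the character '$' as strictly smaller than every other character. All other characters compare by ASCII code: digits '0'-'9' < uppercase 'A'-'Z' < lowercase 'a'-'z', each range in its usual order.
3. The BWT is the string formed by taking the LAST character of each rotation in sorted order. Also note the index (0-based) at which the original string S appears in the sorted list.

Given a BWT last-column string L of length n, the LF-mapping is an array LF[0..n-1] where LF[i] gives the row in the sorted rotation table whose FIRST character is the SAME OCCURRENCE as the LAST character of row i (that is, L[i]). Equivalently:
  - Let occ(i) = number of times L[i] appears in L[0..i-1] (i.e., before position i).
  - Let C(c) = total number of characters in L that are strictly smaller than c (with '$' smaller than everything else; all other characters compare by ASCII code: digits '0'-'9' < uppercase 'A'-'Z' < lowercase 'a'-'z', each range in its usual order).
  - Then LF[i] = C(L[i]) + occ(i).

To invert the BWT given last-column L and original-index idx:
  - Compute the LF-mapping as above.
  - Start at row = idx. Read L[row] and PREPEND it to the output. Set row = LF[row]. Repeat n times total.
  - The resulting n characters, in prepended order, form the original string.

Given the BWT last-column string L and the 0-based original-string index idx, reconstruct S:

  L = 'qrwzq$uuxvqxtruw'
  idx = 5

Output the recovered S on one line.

LF mapping: 1 4 11 15 2 0 7 8 13 10 3 14 6 5 9 12
Walk LF starting at row 5, prepending L[row]:
  step 1: row=5, L[5]='$', prepend. Next row=LF[5]=0
  step 2: row=0, L[0]='q', prepend. Next row=LF[0]=1
  step 3: row=1, L[1]='r', prepend. Next row=LF[1]=4
  step 4: row=4, L[4]='q', prepend. Next row=LF[4]=2
  step 5: row=2, L[2]='w', prepend. Next row=LF[2]=11
  step 6: row=11, L[11]='x', prepend. Next row=LF[11]=14
  step 7: row=14, L[14]='u', prepend. Next row=LF[14]=9
  step 8: row=9, L[9]='v', prepend. Next row=LF[9]=10
  step 9: row=10, L[10]='q', prepend. Next row=LF[10]=3
  step 10: row=3, L[3]='z', prepend. Next row=LF[3]=15
  step 11: row=15, L[15]='w', prepend. Next row=LF[15]=12
  step 12: row=12, L[12]='t', prepend. Next row=LF[12]=6
  step 13: row=6, L[6]='u', prepend. Next row=LF[6]=7
  step 14: row=7, L[7]='u', prepend. Next row=LF[7]=8
  step 15: row=8, L[8]='x', prepend. Next row=LF[8]=13
  step 16: row=13, L[13]='r', prepend. Next row=LF[13]=5
Reversed output: rxuutwzqvuxwqrq$

Answer: rxuutwzqvuxwqrq$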